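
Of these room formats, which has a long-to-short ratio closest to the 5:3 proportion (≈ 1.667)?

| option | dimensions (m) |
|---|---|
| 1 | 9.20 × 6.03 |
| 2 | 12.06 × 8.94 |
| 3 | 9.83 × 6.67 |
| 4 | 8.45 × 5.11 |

Target 5:3 ≈ 1.667.
1: 1.526 (Δ0.141)  2: 1.349 (Δ0.318)  3: 1.474 (Δ0.193)  4: 1.654 (Δ0.013)

4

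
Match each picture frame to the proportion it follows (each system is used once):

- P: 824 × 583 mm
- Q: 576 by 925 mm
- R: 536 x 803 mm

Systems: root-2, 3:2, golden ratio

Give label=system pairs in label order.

Ratios: P ≈ 1.413; Q ≈ 1.606; R ≈ 1.498.
Targets: root-2 ≈ 1.414; 3:2 ≈ 1.500; golden ratio ≈ 1.618.

P=root-2, Q=golden ratio, R=3:2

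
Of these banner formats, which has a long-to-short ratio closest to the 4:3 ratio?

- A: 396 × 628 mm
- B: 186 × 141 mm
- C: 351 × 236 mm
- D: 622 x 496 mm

Ratios (long/short): A ≈ 1.586; B ≈ 1.319; C ≈ 1.487; D ≈ 1.254.
4:3 ≈ 1.333; option B is nearest (Δ 0.014).

B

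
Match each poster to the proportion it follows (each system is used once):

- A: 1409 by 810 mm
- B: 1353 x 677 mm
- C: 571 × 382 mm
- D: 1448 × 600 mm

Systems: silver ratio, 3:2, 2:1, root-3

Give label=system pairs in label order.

A = 1409/810 ≈ 1.740 → root-3 (1.732)
B = 1353/677 ≈ 1.999 → 2:1 (2.000)
C = 571/382 ≈ 1.495 → 3:2 (1.500)
D = 1448/600 ≈ 2.413 → silver ratio (2.414)

A=root-3, B=2:1, C=3:2, D=silver ratio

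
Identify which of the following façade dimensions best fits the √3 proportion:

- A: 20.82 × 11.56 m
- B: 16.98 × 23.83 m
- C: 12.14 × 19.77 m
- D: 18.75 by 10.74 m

Target root-3 ≈ 1.732.
A: 1.801 (Δ0.069)  B: 1.403 (Δ0.329)  C: 1.629 (Δ0.103)  D: 1.746 (Δ0.014)

D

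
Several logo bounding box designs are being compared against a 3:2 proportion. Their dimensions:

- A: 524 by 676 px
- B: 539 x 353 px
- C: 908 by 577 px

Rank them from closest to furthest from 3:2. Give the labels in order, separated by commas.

Ratios: A = 676 / 524 ≈ 1.290; B = 539 / 353 ≈ 1.527; C = 908 / 577 ≈ 1.574.
|Δ from 1.500|: A 0.210; B 0.027; C 0.074.

B, C, A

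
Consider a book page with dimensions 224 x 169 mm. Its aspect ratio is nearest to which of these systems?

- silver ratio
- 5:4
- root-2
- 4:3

Ratio = 224 / 169 ≈ 1.325.
Distances: silver ratio 2.414 (Δ 1.089); 5:4 1.250 (Δ 0.075); root-2 1.414 (Δ 0.089); 4:3 1.333 (Δ 0.008).

4:3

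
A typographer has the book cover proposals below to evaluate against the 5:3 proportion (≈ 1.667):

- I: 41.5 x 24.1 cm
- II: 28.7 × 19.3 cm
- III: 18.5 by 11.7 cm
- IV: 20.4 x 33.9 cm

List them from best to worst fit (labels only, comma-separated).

Ratios: I = 41.5 / 24.1 ≈ 1.722; II = 28.7 / 19.3 ≈ 1.487; III = 18.5 / 11.7 ≈ 1.581; IV = 33.9 / 20.4 ≈ 1.662.
|Δ from 1.667|: I 0.055; II 0.180; III 0.086; IV 0.005.

IV, I, III, II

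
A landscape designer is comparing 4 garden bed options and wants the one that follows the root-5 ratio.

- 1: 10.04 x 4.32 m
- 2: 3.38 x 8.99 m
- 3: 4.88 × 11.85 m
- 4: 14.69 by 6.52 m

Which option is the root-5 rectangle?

Target root-5 ≈ 2.236.
1: 2.324 (Δ0.088)  2: 2.660 (Δ0.424)  3: 2.428 (Δ0.192)  4: 2.253 (Δ0.017)

4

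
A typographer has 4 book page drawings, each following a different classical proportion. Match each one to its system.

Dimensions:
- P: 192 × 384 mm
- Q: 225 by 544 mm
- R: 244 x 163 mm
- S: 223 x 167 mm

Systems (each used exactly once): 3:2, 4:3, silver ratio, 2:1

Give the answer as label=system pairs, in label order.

Ratios: P ≈ 2.000; Q ≈ 2.418; R ≈ 1.497; S ≈ 1.335.
Targets: 3:2 ≈ 1.500; 4:3 ≈ 1.333; silver ratio ≈ 2.414; 2:1 ≈ 2.000.

P=2:1, Q=silver ratio, R=3:2, S=4:3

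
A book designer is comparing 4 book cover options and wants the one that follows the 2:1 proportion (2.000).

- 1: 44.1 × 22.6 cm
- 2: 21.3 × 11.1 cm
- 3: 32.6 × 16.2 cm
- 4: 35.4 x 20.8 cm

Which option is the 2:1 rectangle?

Ratios (long/short): 1 ≈ 1.951; 2 ≈ 1.919; 3 ≈ 2.012; 4 ≈ 1.702.
2:1 ≈ 2.000; option 3 is nearest (Δ 0.012).

3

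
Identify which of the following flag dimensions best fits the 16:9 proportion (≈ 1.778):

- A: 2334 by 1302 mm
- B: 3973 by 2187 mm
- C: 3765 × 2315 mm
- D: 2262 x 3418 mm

Ratios (long/short): A ≈ 1.793; B ≈ 1.817; C ≈ 1.626; D ≈ 1.511.
16:9 ≈ 1.778; option A is nearest (Δ 0.015).

A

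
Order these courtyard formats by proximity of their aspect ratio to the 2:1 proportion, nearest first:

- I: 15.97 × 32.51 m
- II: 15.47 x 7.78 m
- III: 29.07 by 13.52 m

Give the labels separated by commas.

II, I, III

Ratios: I = 32.51 / 15.97 ≈ 2.036; II = 15.47 / 7.78 ≈ 1.988; III = 29.07 / 13.52 ≈ 2.150.
|Δ from 2.000|: I 0.036; II 0.012; III 0.150.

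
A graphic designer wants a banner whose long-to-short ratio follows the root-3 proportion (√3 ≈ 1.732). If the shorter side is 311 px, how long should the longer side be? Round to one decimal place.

538.7 px

root-3 ≈ 1.73205.
Longer side = 311 × 1.73205 ≈ 538.668 → 538.7 px.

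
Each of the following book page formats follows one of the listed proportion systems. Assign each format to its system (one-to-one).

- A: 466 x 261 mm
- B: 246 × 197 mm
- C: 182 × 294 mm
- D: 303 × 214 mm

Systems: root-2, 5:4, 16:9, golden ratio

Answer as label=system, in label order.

A=16:9, B=5:4, C=golden ratio, D=root-2

A = 466/261 ≈ 1.785 → 16:9 (1.778)
B = 246/197 ≈ 1.249 → 5:4 (1.250)
C = 294/182 ≈ 1.615 → golden ratio (1.618)
D = 303/214 ≈ 1.416 → root-2 (1.414)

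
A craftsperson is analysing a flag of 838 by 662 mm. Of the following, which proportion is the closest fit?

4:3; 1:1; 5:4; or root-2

5:4

838/662 ≈ 1.266. Nearest candidates are 5:4 (1.250, off by 0.016) and 4:3 (1.333, off by 0.067).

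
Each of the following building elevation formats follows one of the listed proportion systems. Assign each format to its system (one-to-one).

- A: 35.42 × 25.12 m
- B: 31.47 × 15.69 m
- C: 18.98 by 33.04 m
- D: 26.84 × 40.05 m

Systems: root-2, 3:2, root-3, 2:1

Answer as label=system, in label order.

A=root-2, B=2:1, C=root-3, D=3:2

Ratios: A ≈ 1.410; B ≈ 2.006; C ≈ 1.741; D ≈ 1.492.
Targets: root-2 ≈ 1.414; 3:2 ≈ 1.500; root-3 ≈ 1.732; 2:1 ≈ 2.000.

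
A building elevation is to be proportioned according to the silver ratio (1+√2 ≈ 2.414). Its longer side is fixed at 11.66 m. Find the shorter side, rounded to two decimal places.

4.83 m

silver ratio ≈ 2.41421.
Shorter side = 11.66 ÷ 2.41421 ≈ 4.8297 → 4.83 m.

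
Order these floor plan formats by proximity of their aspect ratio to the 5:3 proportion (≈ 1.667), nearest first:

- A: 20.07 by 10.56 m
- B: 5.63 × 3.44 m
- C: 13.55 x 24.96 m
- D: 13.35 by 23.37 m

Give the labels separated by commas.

B, D, C, A

Ratios: A = 20.07 / 10.56 ≈ 1.901; B = 5.63 / 3.44 ≈ 1.637; C = 24.96 / 13.55 ≈ 1.842; D = 23.37 / 13.35 ≈ 1.751.
|Δ from 1.667|: A 0.234; B 0.030; C 0.175; D 0.084.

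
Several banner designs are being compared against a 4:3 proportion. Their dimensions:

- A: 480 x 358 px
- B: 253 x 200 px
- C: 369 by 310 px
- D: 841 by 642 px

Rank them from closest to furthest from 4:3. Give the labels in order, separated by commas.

A, D, B, C

Ratios: A = 480 / 358 ≈ 1.341; B = 253 / 200 ≈ 1.265; C = 369 / 310 ≈ 1.190; D = 841 / 642 ≈ 1.310.
|Δ from 1.333|: A 0.008; B 0.068; C 0.143; D 0.023.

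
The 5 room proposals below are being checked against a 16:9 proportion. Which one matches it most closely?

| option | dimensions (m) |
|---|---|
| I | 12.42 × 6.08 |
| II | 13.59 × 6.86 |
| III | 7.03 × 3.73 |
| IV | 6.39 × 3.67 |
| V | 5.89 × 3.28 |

V

Ratios (long/short): I ≈ 2.043; II ≈ 1.981; III ≈ 1.885; IV ≈ 1.741; V ≈ 1.796.
16:9 ≈ 1.778; option V is nearest (Δ 0.018).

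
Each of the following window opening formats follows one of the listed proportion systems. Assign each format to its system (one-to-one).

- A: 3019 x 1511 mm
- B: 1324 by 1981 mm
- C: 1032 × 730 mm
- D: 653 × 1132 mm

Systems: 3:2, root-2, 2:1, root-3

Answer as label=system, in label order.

A = 3019/1511 ≈ 1.998 → 2:1 (2.000)
B = 1981/1324 ≈ 1.496 → 3:2 (1.500)
C = 1032/730 ≈ 1.414 → root-2 (1.414)
D = 1132/653 ≈ 1.734 → root-3 (1.732)

A=2:1, B=3:2, C=root-2, D=root-3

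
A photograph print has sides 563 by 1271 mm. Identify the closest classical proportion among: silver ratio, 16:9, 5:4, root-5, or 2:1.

root-5

Ratio = 1271 / 563 ≈ 2.258.
Distances: silver ratio 2.414 (Δ 0.156); 16:9 1.778 (Δ 0.480); 5:4 1.250 (Δ 1.008); root-5 2.236 (Δ 0.022); 2:1 2.000 (Δ 0.258).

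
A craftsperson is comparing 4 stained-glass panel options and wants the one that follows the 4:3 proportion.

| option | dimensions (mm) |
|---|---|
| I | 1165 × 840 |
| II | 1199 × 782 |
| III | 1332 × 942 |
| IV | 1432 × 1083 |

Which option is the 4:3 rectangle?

IV

Target 4:3 ≈ 1.333.
I: 1.387 (Δ0.054)  II: 1.533 (Δ0.200)  III: 1.414 (Δ0.081)  IV: 1.322 (Δ0.011)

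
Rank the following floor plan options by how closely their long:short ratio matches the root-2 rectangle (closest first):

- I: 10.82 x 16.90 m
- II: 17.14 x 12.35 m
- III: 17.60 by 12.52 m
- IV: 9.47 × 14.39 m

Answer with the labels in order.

I: 16.90/10.82 ≈ 1.562 → |1.562 − 1.414| = 0.148
II: 17.14/12.35 ≈ 1.388 → |1.388 − 1.414| = 0.026
III: 17.60/12.52 ≈ 1.406 → |1.406 − 1.414| = 0.008
IV: 14.39/9.47 ≈ 1.520 → |1.520 − 1.414| = 0.106

III, II, IV, I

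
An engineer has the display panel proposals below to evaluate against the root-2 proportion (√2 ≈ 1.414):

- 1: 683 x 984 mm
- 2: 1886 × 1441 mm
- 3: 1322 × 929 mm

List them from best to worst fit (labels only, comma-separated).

3, 1, 2

Ratios: 1 = 984 / 683 ≈ 1.441; 2 = 1886 / 1441 ≈ 1.309; 3 = 1322 / 929 ≈ 1.423.
|Δ from 1.414|: 1 0.027; 2 0.105; 3 0.009.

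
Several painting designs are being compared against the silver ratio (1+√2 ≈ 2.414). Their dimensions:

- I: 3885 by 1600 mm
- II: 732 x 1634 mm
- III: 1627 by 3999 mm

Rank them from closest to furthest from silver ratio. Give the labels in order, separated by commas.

I, III, II

Ratios: I = 3885 / 1600 ≈ 2.428; II = 1634 / 732 ≈ 2.232; III = 3999 / 1627 ≈ 2.458.
|Δ from 2.414|: I 0.014; II 0.182; III 0.044.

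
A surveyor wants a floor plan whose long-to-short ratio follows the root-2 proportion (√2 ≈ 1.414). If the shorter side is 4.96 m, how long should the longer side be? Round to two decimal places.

root-2 ≈ 1.41421.
Longer side = 4.96 × 1.41421 ≈ 7.0145 → 7.01 m.

7.01 m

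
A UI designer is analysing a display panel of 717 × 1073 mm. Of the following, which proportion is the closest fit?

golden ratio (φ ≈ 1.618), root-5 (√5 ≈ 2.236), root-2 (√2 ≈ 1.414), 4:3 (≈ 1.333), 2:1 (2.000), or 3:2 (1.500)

3:2

1073/717 ≈ 1.497. Nearest candidates are 3:2 (1.500, off by 0.003) and root-2 (1.414, off by 0.083).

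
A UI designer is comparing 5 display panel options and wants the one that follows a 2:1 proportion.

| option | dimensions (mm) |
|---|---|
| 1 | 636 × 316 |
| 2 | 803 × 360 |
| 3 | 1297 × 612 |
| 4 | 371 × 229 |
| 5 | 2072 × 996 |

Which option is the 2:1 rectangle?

Ratios (long/short): 1 ≈ 2.013; 2 ≈ 2.231; 3 ≈ 2.119; 4 ≈ 1.620; 5 ≈ 2.080.
2:1 ≈ 2.000; option 1 is nearest (Δ 0.013).

1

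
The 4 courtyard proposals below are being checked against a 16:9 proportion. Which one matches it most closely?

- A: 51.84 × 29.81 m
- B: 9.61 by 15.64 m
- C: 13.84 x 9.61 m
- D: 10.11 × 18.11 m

Target 16:9 ≈ 1.778.
A: 1.739 (Δ0.039)  B: 1.627 (Δ0.151)  C: 1.440 (Δ0.338)  D: 1.791 (Δ0.013)

D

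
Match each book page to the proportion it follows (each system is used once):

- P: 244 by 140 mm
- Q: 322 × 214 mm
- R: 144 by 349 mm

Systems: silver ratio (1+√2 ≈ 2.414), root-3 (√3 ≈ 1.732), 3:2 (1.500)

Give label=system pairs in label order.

P = 244/140 ≈ 1.743 → root-3 (1.732)
Q = 322/214 ≈ 1.505 → 3:2 (1.500)
R = 349/144 ≈ 2.424 → silver ratio (2.414)

P=root-3, Q=3:2, R=silver ratio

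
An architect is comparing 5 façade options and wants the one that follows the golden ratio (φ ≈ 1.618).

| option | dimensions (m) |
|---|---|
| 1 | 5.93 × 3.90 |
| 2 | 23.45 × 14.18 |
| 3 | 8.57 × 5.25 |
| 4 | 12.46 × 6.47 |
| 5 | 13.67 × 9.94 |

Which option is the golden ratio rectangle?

3

Ratios (long/short): 1 ≈ 1.521; 2 ≈ 1.654; 3 ≈ 1.632; 4 ≈ 1.926; 5 ≈ 1.375.
golden ratio ≈ 1.618; option 3 is nearest (Δ 0.014).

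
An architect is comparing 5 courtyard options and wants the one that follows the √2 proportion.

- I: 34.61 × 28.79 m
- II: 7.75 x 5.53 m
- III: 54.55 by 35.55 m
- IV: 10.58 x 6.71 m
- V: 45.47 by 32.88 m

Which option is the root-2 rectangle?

Target root-2 ≈ 1.414.
I: 1.202 (Δ0.212)  II: 1.401 (Δ0.013)  III: 1.534 (Δ0.120)  IV: 1.577 (Δ0.163)  V: 1.383 (Δ0.031)

II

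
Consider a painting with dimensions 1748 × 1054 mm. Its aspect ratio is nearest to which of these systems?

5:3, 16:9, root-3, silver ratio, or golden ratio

5:3

1748/1054 ≈ 1.658. Nearest candidates are 5:3 (1.667, off by 0.009) and golden ratio (1.618, off by 0.040).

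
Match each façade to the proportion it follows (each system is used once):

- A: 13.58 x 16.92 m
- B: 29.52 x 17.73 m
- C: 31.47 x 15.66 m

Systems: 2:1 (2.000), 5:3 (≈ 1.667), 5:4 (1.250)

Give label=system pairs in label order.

A=5:4, B=5:3, C=2:1

A = 16.92/13.58 ≈ 1.246 → 5:4 (1.250)
B = 29.52/17.73 ≈ 1.665 → 5:3 (1.667)
C = 31.47/15.66 ≈ 2.010 → 2:1 (2.000)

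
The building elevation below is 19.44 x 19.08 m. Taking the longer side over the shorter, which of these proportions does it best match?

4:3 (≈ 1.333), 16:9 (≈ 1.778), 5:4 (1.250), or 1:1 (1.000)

Ratio = 19.44 / 19.08 ≈ 1.019.
Distances: 4:3 1.333 (Δ 0.314); 16:9 1.778 (Δ 0.759); 5:4 1.250 (Δ 0.231); 1:1 1.000 (Δ 0.019).

1:1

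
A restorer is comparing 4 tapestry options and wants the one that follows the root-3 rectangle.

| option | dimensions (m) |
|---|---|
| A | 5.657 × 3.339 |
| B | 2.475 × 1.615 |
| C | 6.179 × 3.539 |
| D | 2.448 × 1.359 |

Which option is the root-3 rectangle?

Target root-3 ≈ 1.732.
A: 1.694 (Δ0.038)  B: 1.533 (Δ0.199)  C: 1.746 (Δ0.014)  D: 1.801 (Δ0.069)

C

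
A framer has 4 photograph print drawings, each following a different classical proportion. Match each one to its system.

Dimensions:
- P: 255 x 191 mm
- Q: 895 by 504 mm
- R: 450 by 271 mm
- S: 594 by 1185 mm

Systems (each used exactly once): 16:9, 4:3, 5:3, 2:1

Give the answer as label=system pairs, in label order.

P=4:3, Q=16:9, R=5:3, S=2:1

P = 255/191 ≈ 1.335 → 4:3 (1.333)
Q = 895/504 ≈ 1.776 → 16:9 (1.778)
R = 450/271 ≈ 1.661 → 5:3 (1.667)
S = 1185/594 ≈ 1.995 → 2:1 (2.000)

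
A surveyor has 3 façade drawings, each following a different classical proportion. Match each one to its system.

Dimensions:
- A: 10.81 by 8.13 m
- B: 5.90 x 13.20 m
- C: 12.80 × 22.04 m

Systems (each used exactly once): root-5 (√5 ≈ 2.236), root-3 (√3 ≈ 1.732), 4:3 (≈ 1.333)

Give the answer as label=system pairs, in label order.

Ratios: A ≈ 1.330; B ≈ 2.237; C ≈ 1.722.
Targets: root-5 ≈ 2.236; root-3 ≈ 1.732; 4:3 ≈ 1.333.

A=4:3, B=root-5, C=root-3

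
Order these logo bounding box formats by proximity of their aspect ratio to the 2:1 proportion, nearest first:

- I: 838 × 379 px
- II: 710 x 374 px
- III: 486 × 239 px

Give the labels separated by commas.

III, II, I

Ratios: I = 838 / 379 ≈ 2.211; II = 710 / 374 ≈ 1.898; III = 486 / 239 ≈ 2.033.
|Δ from 2.000|: I 0.211; II 0.102; III 0.033.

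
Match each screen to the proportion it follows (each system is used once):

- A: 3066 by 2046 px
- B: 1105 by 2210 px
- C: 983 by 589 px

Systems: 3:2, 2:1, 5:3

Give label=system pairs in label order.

Ratios: A ≈ 1.499; B ≈ 2.000; C ≈ 1.669.
Targets: 3:2 ≈ 1.500; 2:1 ≈ 2.000; 5:3 ≈ 1.667.

A=3:2, B=2:1, C=5:3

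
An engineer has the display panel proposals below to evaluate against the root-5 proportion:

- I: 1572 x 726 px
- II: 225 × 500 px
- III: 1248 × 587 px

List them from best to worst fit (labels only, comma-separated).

Ratios: I = 1572 / 726 ≈ 2.165; II = 500 / 225 ≈ 2.222; III = 1248 / 587 ≈ 2.126.
|Δ from 2.236|: I 0.071; II 0.014; III 0.110.

II, I, III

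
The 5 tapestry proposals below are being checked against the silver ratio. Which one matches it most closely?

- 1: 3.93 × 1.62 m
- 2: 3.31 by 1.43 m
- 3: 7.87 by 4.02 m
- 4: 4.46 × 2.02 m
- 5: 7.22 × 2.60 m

1

Target silver ratio ≈ 2.414.
1: 2.426 (Δ0.012)  2: 2.315 (Δ0.099)  3: 1.958 (Δ0.456)  4: 2.208 (Δ0.206)  5: 2.777 (Δ0.363)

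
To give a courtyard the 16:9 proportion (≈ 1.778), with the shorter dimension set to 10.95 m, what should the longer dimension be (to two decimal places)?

16:9 ≈ 1.77778.
Longer side = 10.95 × 1.77778 ≈ 19.4667 → 19.47 m.

19.47 m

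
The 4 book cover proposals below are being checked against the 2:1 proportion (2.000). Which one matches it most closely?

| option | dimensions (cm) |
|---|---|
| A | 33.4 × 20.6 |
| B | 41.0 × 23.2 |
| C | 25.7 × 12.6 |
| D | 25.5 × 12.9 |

Ratios (long/short): A ≈ 1.621; B ≈ 1.767; C ≈ 2.040; D ≈ 1.977.
2:1 ≈ 2.000; option D is nearest (Δ 0.023).

D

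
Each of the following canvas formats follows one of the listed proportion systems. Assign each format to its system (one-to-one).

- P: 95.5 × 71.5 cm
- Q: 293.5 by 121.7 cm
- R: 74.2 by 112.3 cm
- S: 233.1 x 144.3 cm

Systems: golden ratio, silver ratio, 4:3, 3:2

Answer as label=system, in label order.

Ratios: P ≈ 1.336; Q ≈ 2.412; R ≈ 1.513; S ≈ 1.615.
Targets: golden ratio ≈ 1.618; silver ratio ≈ 2.414; 4:3 ≈ 1.333; 3:2 ≈ 1.500.

P=4:3, Q=silver ratio, R=3:2, S=golden ratio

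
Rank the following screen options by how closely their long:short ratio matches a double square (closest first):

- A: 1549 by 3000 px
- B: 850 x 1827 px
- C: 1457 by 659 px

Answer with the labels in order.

A, B, C

A: 3000/1549 ≈ 1.937 → |1.937 − 2.000| = 0.063
B: 1827/850 ≈ 2.149 → |2.149 − 2.000| = 0.149
C: 1457/659 ≈ 2.211 → |2.211 − 2.000| = 0.211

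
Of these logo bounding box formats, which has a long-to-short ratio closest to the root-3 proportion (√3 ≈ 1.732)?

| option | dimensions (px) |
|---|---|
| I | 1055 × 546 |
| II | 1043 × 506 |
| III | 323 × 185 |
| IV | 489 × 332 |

III

Ratios (long/short): I ≈ 1.932; II ≈ 2.061; III ≈ 1.746; IV ≈ 1.473.
root-3 ≈ 1.732; option III is nearest (Δ 0.014).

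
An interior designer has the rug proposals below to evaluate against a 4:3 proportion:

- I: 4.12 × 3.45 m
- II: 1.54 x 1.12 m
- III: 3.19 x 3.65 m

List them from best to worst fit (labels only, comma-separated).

II, I, III

I: 4.12/3.45 ≈ 1.194 → |1.194 − 1.333| = 0.139
II: 1.54/1.12 ≈ 1.375 → |1.375 − 1.333| = 0.042
III: 3.65/3.19 ≈ 1.144 → |1.144 − 1.333| = 0.189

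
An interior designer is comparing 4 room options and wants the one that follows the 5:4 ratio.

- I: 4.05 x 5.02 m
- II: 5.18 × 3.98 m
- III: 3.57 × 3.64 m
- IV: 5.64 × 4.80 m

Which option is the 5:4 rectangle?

Ratios (long/short): I ≈ 1.240; II ≈ 1.302; III ≈ 1.020; IV ≈ 1.175.
5:4 ≈ 1.250; option I is nearest (Δ 0.010).

I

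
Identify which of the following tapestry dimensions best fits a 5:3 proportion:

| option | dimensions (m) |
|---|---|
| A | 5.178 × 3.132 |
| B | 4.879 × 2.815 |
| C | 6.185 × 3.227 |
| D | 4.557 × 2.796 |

A

Target 5:3 ≈ 1.667.
A: 1.653 (Δ0.014)  B: 1.733 (Δ0.066)  C: 1.917 (Δ0.250)  D: 1.630 (Δ0.037)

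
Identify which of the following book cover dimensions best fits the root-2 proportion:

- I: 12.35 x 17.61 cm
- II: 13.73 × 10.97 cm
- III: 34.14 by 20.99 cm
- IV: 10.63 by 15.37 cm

Ratios (long/short): I ≈ 1.426; II ≈ 1.252; III ≈ 1.626; IV ≈ 1.446.
root-2 ≈ 1.414; option I is nearest (Δ 0.012).

I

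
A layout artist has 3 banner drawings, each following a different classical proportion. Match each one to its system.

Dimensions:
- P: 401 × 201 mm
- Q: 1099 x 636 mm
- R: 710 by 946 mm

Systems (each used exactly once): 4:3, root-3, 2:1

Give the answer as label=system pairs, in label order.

P = 401/201 ≈ 1.995 → 2:1 (2.000)
Q = 1099/636 ≈ 1.728 → root-3 (1.732)
R = 946/710 ≈ 1.332 → 4:3 (1.333)

P=2:1, Q=root-3, R=4:3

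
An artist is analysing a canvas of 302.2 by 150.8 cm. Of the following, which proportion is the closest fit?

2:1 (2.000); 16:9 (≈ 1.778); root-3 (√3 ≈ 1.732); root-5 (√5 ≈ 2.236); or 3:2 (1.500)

302.2/150.8 ≈ 2.004. Nearest candidates are 2:1 (2.000, off by 0.004) and 16:9 (1.778, off by 0.226).

2:1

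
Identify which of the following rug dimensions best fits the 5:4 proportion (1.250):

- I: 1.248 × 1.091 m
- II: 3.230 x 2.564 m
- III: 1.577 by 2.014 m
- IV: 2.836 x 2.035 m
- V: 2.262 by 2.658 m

Target 5:4 ≈ 1.250.
I: 1.144 (Δ0.106)  II: 1.260 (Δ0.010)  III: 1.277 (Δ0.027)  IV: 1.394 (Δ0.144)  V: 1.175 (Δ0.075)

II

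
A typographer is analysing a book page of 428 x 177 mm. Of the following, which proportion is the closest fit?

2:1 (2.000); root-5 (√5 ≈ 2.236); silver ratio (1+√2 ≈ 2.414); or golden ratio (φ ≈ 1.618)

Ratio = 428 / 177 ≈ 2.418.
Distances: 2:1 2.000 (Δ 0.418); root-5 2.236 (Δ 0.182); silver ratio 2.414 (Δ 0.004); golden ratio 1.618 (Δ 0.800).

silver ratio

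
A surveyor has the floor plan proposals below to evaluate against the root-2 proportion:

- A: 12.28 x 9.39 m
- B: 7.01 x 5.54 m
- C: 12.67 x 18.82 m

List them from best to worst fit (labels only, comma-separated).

A: 12.28/9.39 ≈ 1.308 → |1.308 − 1.414| = 0.106
B: 7.01/5.54 ≈ 1.265 → |1.265 − 1.414| = 0.149
C: 18.82/12.67 ≈ 1.485 → |1.485 − 1.414| = 0.071

C, A, B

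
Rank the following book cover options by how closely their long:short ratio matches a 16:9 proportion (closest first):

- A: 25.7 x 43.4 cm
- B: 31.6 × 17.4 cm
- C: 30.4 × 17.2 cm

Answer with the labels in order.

A: 43.4/25.7 ≈ 1.689 → |1.689 − 1.778| = 0.089
B: 31.6/17.4 ≈ 1.816 → |1.816 − 1.778| = 0.038
C: 30.4/17.2 ≈ 1.767 → |1.767 − 1.778| = 0.011

C, B, A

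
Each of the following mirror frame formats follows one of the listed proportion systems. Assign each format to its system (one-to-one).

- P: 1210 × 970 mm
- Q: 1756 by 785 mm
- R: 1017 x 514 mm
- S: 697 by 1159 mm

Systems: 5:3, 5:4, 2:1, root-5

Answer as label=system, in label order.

Ratios: P ≈ 1.247; Q ≈ 2.237; R ≈ 1.979; S ≈ 1.663.
Targets: 5:3 ≈ 1.667; 5:4 ≈ 1.250; 2:1 ≈ 2.000; root-5 ≈ 2.236.

P=5:4, Q=root-5, R=2:1, S=5:3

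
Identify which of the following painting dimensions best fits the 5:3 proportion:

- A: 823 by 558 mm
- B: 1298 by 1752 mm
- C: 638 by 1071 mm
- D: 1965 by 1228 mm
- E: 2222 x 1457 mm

C

Ratios (long/short): A ≈ 1.475; B ≈ 1.350; C ≈ 1.679; D ≈ 1.600; E ≈ 1.525.
5:3 ≈ 1.667; option C is nearest (Δ 0.012).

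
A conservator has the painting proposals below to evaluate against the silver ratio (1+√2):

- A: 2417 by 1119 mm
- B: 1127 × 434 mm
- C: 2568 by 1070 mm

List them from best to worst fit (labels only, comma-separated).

C, B, A

Ratios: A = 2417 / 1119 ≈ 2.160; B = 1127 / 434 ≈ 2.597; C = 2568 / 1070 ≈ 2.400.
|Δ from 2.414|: A 0.254; B 0.183; C 0.014.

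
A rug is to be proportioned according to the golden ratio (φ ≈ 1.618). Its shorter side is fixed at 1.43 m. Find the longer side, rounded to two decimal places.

golden ratio ≈ 1.61803.
Longer side = 1.43 × 1.61803 ≈ 2.3138 → 2.31 m.

2.31 m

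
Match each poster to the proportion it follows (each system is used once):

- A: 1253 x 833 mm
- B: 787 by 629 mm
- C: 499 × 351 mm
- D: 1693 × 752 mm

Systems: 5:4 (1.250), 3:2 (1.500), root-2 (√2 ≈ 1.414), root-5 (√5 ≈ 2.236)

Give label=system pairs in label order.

Ratios: A ≈ 1.504; B ≈ 1.251; C ≈ 1.422; D ≈ 2.251.
Targets: 5:4 ≈ 1.250; 3:2 ≈ 1.500; root-2 ≈ 1.414; root-5 ≈ 2.236.

A=3:2, B=5:4, C=root-2, D=root-5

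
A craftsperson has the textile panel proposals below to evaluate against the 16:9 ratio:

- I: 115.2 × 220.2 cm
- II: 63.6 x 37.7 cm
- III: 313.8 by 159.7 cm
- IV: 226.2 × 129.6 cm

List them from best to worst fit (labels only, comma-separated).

IV, II, I, III

I: 220.2/115.2 ≈ 1.911 → |1.911 − 1.778| = 0.133
II: 63.6/37.7 ≈ 1.687 → |1.687 − 1.778| = 0.091
III: 313.8/159.7 ≈ 1.965 → |1.965 − 1.778| = 0.187
IV: 226.2/129.6 ≈ 1.745 → |1.745 − 1.778| = 0.033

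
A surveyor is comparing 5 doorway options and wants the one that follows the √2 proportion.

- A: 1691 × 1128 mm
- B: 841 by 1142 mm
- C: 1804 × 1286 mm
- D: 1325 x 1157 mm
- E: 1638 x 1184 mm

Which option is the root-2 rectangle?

C

Target root-2 ≈ 1.414.
A: 1.499 (Δ0.085)  B: 1.358 (Δ0.056)  C: 1.403 (Δ0.011)  D: 1.145 (Δ0.269)  E: 1.383 (Δ0.031)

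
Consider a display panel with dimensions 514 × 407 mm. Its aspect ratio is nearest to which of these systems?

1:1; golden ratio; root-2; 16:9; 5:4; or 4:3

514/407 ≈ 1.263. Nearest candidates are 5:4 (1.250, off by 0.013) and 4:3 (1.333, off by 0.070).

5:4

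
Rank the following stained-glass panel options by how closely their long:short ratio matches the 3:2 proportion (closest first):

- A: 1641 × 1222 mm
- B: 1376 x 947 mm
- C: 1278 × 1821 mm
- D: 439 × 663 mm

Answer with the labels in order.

D, B, C, A

Ratios: A = 1641 / 1222 ≈ 1.343; B = 1376 / 947 ≈ 1.453; C = 1821 / 1278 ≈ 1.425; D = 663 / 439 ≈ 1.510.
|Δ from 1.500|: A 0.157; B 0.047; C 0.075; D 0.010.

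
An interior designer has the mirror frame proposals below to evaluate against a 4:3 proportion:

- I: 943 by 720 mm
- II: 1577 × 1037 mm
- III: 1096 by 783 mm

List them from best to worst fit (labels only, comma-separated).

I, III, II

I: 943/720 ≈ 1.310 → |1.310 − 1.333| = 0.023
II: 1577/1037 ≈ 1.521 → |1.521 − 1.333| = 0.188
III: 1096/783 ≈ 1.400 → |1.400 − 1.333| = 0.067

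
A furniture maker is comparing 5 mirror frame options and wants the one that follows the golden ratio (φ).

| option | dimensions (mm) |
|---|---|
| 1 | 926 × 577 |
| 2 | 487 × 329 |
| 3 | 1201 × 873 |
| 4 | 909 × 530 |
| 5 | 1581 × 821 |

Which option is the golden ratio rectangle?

1

Ratios (long/short): 1 ≈ 1.605; 2 ≈ 1.480; 3 ≈ 1.376; 4 ≈ 1.715; 5 ≈ 1.926.
golden ratio ≈ 1.618; option 1 is nearest (Δ 0.013).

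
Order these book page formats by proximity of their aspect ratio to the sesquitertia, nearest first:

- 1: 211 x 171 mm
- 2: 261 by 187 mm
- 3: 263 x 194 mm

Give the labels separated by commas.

1: 211/171 ≈ 1.234 → |1.234 − 1.333| = 0.099
2: 261/187 ≈ 1.396 → |1.396 − 1.333| = 0.063
3: 263/194 ≈ 1.356 → |1.356 − 1.333| = 0.023

3, 2, 1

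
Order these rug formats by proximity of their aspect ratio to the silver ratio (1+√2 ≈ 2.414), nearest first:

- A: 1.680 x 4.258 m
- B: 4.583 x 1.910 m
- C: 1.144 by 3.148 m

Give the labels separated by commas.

A: 4.258/1.680 ≈ 2.535 → |2.535 − 2.414| = 0.121
B: 4.583/1.910 ≈ 2.399 → |2.399 − 2.414| = 0.015
C: 3.148/1.144 ≈ 2.752 → |2.752 − 2.414| = 0.338

B, A, C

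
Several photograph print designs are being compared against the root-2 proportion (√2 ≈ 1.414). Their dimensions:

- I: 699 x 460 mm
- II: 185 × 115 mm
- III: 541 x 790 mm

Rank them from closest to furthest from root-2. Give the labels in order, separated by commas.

III, I, II

Ratios: I = 699 / 460 ≈ 1.520; II = 185 / 115 ≈ 1.609; III = 790 / 541 ≈ 1.460.
|Δ from 1.414|: I 0.106; II 0.195; III 0.046.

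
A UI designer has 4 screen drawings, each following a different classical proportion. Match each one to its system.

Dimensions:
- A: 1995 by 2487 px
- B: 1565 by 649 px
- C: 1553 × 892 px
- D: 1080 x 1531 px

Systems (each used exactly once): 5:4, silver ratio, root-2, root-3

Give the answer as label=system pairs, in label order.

Ratios: A ≈ 1.247; B ≈ 2.411; C ≈ 1.741; D ≈ 1.418.
Targets: 5:4 ≈ 1.250; silver ratio ≈ 2.414; root-2 ≈ 1.414; root-3 ≈ 1.732.

A=5:4, B=silver ratio, C=root-3, D=root-2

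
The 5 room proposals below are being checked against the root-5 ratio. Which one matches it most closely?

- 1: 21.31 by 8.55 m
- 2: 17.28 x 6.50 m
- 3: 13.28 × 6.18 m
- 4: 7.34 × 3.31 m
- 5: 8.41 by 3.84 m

4

Ratios (long/short): 1 ≈ 2.492; 2 ≈ 2.658; 3 ≈ 2.149; 4 ≈ 2.218; 5 ≈ 2.190.
root-5 ≈ 2.236; option 4 is nearest (Δ 0.018).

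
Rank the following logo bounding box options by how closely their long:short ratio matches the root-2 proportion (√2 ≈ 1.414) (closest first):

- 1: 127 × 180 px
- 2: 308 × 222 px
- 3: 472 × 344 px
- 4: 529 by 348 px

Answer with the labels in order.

Ratios: 1 = 180 / 127 ≈ 1.417; 2 = 308 / 222 ≈ 1.387; 3 = 472 / 344 ≈ 1.372; 4 = 529 / 348 ≈ 1.520.
|Δ from 1.414|: 1 0.003; 2 0.027; 3 0.042; 4 0.106.

1, 2, 3, 4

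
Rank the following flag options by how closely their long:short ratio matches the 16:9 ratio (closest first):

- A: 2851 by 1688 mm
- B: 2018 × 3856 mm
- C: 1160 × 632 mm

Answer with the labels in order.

A: 2851/1688 ≈ 1.689 → |1.689 − 1.778| = 0.089
B: 3856/2018 ≈ 1.911 → |1.911 − 1.778| = 0.133
C: 1160/632 ≈ 1.835 → |1.835 − 1.778| = 0.057

C, A, B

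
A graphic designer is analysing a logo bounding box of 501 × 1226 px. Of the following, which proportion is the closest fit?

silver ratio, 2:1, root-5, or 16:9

1226/501 ≈ 2.447. Nearest candidates are silver ratio (2.414, off by 0.033) and root-5 (2.236, off by 0.211).

silver ratio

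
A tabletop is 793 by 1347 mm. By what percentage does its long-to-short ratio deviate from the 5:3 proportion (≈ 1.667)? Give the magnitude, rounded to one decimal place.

1.9%

Ratio = 1347 / 793 ≈ 1.6986.
Ideal 5:3 ≈ 1.6667. |1.6986 − 1.6667| / 1.6667 ≈ 1.91% → 1.9%.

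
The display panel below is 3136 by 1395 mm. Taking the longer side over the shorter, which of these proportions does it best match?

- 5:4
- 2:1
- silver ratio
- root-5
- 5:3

root-5

Ratio = 3136 / 1395 ≈ 2.248.
Distances: 5:4 1.250 (Δ 0.998); 2:1 2.000 (Δ 0.248); silver ratio 2.414 (Δ 0.166); root-5 2.236 (Δ 0.012); 5:3 1.667 (Δ 0.581).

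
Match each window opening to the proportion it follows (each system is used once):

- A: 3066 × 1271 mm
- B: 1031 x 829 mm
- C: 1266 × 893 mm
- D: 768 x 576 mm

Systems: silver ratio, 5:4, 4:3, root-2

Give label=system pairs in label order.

A=silver ratio, B=5:4, C=root-2, D=4:3

A = 3066/1271 ≈ 2.412 → silver ratio (2.414)
B = 1031/829 ≈ 1.244 → 5:4 (1.250)
C = 1266/893 ≈ 1.418 → root-2 (1.414)
D = 768/576 ≈ 1.333 → 4:3 (1.333)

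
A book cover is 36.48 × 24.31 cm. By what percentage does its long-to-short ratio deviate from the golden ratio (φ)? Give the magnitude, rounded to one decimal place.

Ratio = 36.48 / 24.31 ≈ 1.5006.
Ideal golden ratio ≈ 1.6180. |1.5006 − 1.6180| / 1.6180 ≈ 7.26% → 7.3%.

7.3%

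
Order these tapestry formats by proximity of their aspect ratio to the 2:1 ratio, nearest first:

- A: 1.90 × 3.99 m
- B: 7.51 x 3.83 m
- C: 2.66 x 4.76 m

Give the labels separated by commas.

A: 3.99/1.90 ≈ 2.100 → |2.100 − 2.000| = 0.100
B: 7.51/3.83 ≈ 1.961 → |1.961 − 2.000| = 0.039
C: 4.76/2.66 ≈ 1.789 → |1.789 − 2.000| = 0.211

B, A, C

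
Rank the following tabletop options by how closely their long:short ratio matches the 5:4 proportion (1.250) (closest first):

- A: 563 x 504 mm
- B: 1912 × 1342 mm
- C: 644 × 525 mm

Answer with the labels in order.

C, A, B

Ratios: A = 563 / 504 ≈ 1.117; B = 1912 / 1342 ≈ 1.425; C = 644 / 525 ≈ 1.227.
|Δ from 1.250|: A 0.133; B 0.175; C 0.023.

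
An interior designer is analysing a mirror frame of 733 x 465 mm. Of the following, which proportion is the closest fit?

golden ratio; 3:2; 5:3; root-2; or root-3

golden ratio

733/465 ≈ 1.576. Nearest candidates are golden ratio (1.618, off by 0.042) and 3:2 (1.500, off by 0.076).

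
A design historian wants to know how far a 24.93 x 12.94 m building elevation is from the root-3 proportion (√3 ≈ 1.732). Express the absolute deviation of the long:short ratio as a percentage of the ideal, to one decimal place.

11.2%

Ratio = 24.93 / 12.94 ≈ 1.9266.
Ideal root-3 ≈ 1.7321. |1.9266 − 1.7321| / 1.7321 ≈ 11.23% → 11.2%.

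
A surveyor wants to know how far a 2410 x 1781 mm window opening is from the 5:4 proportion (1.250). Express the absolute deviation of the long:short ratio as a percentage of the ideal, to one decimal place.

Ratio = 2410 / 1781 ≈ 1.3532.
Ideal 5:4 = 1.2500. |1.3532 − 1.2500| / 1.2500 ≈ 8.26% → 8.3%.

8.3%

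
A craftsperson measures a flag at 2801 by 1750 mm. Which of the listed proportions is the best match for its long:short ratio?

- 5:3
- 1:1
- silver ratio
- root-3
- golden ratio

golden ratio

2801/1750 ≈ 1.601. Nearest candidates are golden ratio (1.618, off by 0.017) and 5:3 (1.667, off by 0.066).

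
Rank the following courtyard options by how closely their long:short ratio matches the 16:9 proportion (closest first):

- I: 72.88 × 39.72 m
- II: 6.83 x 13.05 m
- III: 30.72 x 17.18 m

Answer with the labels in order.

III, I, II

I: 72.88/39.72 ≈ 1.835 → |1.835 − 1.778| = 0.057
II: 13.05/6.83 ≈ 1.911 → |1.911 − 1.778| = 0.133
III: 30.72/17.18 ≈ 1.788 → |1.788 − 1.778| = 0.010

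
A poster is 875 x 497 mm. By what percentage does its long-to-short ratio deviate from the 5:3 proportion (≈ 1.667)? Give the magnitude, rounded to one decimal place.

5.6%

Ratio = 875 / 497 ≈ 1.7606.
Ideal 5:3 ≈ 1.6667. |1.7606 − 1.6667| / 1.6667 ≈ 5.63% → 5.6%.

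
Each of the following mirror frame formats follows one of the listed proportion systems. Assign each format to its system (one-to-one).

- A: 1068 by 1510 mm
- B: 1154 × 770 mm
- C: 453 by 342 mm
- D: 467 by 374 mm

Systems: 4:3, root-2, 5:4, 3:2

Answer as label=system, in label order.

A = 1510/1068 ≈ 1.414 → root-2 (1.414)
B = 1154/770 ≈ 1.499 → 3:2 (1.500)
C = 453/342 ≈ 1.325 → 4:3 (1.333)
D = 467/374 ≈ 1.249 → 5:4 (1.250)

A=root-2, B=3:2, C=4:3, D=5:4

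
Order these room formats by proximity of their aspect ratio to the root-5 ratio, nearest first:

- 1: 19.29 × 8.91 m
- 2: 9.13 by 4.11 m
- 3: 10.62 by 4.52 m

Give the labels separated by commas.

1: 19.29/8.91 ≈ 2.165 → |2.165 − 2.236| = 0.071
2: 9.13/4.11 ≈ 2.221 → |2.221 − 2.236| = 0.015
3: 10.62/4.52 ≈ 2.350 → |2.350 − 2.236| = 0.114

2, 1, 3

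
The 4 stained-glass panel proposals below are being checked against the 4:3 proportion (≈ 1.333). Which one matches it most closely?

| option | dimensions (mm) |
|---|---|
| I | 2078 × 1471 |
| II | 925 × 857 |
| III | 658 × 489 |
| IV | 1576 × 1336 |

III

Target 4:3 ≈ 1.333.
I: 1.413 (Δ0.080)  II: 1.079 (Δ0.254)  III: 1.346 (Δ0.013)  IV: 1.180 (Δ0.153)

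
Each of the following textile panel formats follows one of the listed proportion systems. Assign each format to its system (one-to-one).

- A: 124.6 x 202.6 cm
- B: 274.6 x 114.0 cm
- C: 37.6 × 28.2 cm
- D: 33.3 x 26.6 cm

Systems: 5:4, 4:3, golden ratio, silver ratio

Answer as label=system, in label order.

A=golden ratio, B=silver ratio, C=4:3, D=5:4

Ratios: A ≈ 1.626; B ≈ 2.409; C ≈ 1.333; D ≈ 1.252.
Targets: 5:4 ≈ 1.250; 4:3 ≈ 1.333; golden ratio ≈ 1.618; silver ratio ≈ 2.414.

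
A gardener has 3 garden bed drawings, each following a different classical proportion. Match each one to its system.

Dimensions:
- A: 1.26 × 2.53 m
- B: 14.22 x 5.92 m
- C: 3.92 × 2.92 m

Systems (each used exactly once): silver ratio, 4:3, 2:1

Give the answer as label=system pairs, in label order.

A = 2.53/1.26 ≈ 2.008 → 2:1 (2.000)
B = 14.22/5.92 ≈ 2.402 → silver ratio (2.414)
C = 3.92/2.92 ≈ 1.342 → 4:3 (1.333)

A=2:1, B=silver ratio, C=4:3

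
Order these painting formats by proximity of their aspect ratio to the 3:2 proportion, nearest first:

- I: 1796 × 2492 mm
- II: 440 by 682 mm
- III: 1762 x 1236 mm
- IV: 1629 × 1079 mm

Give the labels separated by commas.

IV, II, III, I

I: 2492/1796 ≈ 1.388 → |1.388 − 1.500| = 0.112
II: 682/440 ≈ 1.550 → |1.550 − 1.500| = 0.050
III: 1762/1236 ≈ 1.426 → |1.426 − 1.500| = 0.074
IV: 1629/1079 ≈ 1.510 → |1.510 − 1.500| = 0.010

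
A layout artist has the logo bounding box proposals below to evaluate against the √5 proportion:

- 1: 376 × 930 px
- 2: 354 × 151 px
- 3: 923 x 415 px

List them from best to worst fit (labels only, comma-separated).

3, 2, 1

Ratios: 1 = 930 / 376 ≈ 2.473; 2 = 354 / 151 ≈ 2.344; 3 = 923 / 415 ≈ 2.224.
|Δ from 2.236|: 1 0.237; 2 0.108; 3 0.012.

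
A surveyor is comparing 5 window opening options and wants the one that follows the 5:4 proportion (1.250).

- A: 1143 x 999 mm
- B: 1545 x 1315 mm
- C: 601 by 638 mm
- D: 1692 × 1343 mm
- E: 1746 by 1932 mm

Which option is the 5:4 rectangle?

D

Ratios (long/short): A ≈ 1.144; B ≈ 1.175; C ≈ 1.062; D ≈ 1.260; E ≈ 1.107.
5:4 ≈ 1.250; option D is nearest (Δ 0.010).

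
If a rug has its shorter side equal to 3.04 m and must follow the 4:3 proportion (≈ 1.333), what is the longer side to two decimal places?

4:3 ≈ 1.33333.
Longer side = 3.04 × 1.33333 ≈ 4.0533 → 4.05 m.

4.05 m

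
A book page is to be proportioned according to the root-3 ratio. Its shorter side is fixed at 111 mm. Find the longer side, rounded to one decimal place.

root-3 ≈ 1.73205.
Longer side = 111 × 1.73205 ≈ 192.258 → 192.3 mm.

192.3 mm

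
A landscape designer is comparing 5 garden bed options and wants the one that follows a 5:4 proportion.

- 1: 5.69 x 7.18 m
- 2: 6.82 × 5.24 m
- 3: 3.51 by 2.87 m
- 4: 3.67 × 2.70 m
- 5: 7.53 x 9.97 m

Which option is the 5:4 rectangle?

1

Ratios (long/short): 1 ≈ 1.262; 2 ≈ 1.302; 3 ≈ 1.223; 4 ≈ 1.359; 5 ≈ 1.324.
5:4 ≈ 1.250; option 1 is nearest (Δ 0.012).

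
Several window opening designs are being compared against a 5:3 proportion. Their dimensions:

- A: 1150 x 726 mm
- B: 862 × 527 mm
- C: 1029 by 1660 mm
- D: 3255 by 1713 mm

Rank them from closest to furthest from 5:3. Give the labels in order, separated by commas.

B, C, A, D

A: 1150/726 ≈ 1.584 → |1.584 − 1.667| = 0.083
B: 862/527 ≈ 1.636 → |1.636 − 1.667| = 0.031
C: 1660/1029 ≈ 1.613 → |1.613 − 1.667| = 0.054
D: 3255/1713 ≈ 1.900 → |1.900 − 1.667| = 0.233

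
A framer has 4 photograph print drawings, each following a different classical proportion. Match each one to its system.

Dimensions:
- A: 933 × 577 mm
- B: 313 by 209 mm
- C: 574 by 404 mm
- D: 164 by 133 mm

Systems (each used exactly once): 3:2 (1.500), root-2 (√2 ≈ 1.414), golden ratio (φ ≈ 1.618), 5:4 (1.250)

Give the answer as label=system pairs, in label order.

A=golden ratio, B=3:2, C=root-2, D=5:4

Ratios: A ≈ 1.617; B ≈ 1.498; C ≈ 1.421; D ≈ 1.233.
Targets: 3:2 ≈ 1.500; root-2 ≈ 1.414; golden ratio ≈ 1.618; 5:4 ≈ 1.250.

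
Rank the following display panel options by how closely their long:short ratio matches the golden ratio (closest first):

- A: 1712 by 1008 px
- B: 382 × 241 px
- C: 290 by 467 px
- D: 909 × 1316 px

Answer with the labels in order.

C, B, A, D

A: 1712/1008 ≈ 1.698 → |1.698 − 1.618| = 0.080
B: 382/241 ≈ 1.585 → |1.585 − 1.618| = 0.033
C: 467/290 ≈ 1.610 → |1.610 − 1.618| = 0.008
D: 1316/909 ≈ 1.448 → |1.448 − 1.618| = 0.170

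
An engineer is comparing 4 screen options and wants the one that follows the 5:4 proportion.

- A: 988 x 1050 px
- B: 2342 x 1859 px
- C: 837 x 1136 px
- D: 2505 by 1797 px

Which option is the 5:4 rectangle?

Ratios (long/short): A ≈ 1.063; B ≈ 1.260; C ≈ 1.357; D ≈ 1.394.
5:4 ≈ 1.250; option B is nearest (Δ 0.010).

B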